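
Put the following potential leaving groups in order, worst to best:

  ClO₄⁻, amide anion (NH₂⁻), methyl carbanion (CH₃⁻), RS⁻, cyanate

A good leaving group is a weak base: the lower the pKₐ of its conjugate acid, the more readily it departs.
ClO₄⁻: pKₐ(HClO₄) ≈ -10 — extremely weak base; rarely used for safety reasons
cyanate: pKₐ(HOCN) ≈ 3.5 — resonance between N and O
RS⁻: pKₐ(RSH (a thiol)) ≈ 10.5 — moderately basic; rarely leaves without activation
amide anion (NH₂⁻): pKₐ(NH₃) ≈ 38 — extremely strong base; never a leaving group
methyl carbanion (CH₃⁻): pKₐ(CH₄) ≈ 48 — unstabilised carbanion; the worst conceivable leaving group
The question asks for worst first, so the sequence is read in increasing leaving-group ability.

methyl carbanion (CH₃⁻) < amide anion (NH₂⁻) < RS⁻ < cyanate < ClO₄⁻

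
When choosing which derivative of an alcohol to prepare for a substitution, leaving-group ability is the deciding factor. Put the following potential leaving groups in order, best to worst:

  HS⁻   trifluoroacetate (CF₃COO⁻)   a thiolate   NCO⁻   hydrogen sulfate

A good leaving group is a weak base: the lower the pKₐ of its conjugate acid, the more readily it departs.
hydrogen sulfate: pKₐ(H₂SO₄) ≈ -3 — conjugate base of a strong mineral acid
trifluoroacetate (CF₃COO⁻): pKₐ(CF₃COOH) ≈ 0.2
NCO⁻: pKₐ(HOCN) ≈ 3.5 — resonance between N and O
HS⁻: pKₐ(H₂S) ≈ 7 — larger and more polarisable than the oxygen analogue
a thiolate: pKₐ(RSH (a thiol)) ≈ 10.5 — moderately basic; rarely leaves without activation

hydrogen sulfate > trifluoroacetate (CF₃COO⁻) > NCO⁻ > HS⁻ > a thiolate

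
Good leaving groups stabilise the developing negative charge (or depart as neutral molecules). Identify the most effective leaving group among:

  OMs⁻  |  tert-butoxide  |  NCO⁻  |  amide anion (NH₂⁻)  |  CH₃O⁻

OMs⁻: pKₐ(CH₃SO₃H (MsOH)) ≈ -1.9
NCO⁻: pKₐ(HOCN) ≈ 3.5
CH₃O⁻: pKₐ(CH₃OH) ≈ 15.5
tert-butoxide: pKₐ(t-BuOH) ≈ 18
amide anion (NH₂⁻): pKₐ(NH₃) ≈ 38

OMs⁻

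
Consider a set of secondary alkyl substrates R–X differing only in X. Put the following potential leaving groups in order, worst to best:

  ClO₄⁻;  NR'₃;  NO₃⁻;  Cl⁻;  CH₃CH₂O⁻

CH₃CH₂O⁻ < NR'₃ < NO₃⁻ < Cl⁻ < ClO₄⁻

A good leaving group is a weak base: the lower the pKₐ of its conjugate acid, the more readily it departs.
ClO₄⁻: pKₐ(HClO₄) ≈ -10 — extremely weak base; rarely used for safety reasons
Cl⁻: pKₐ(HCl) ≈ -7 — moderately weak base
NO₃⁻: pKₐ(HNO₃) ≈ -1.3
NR'₃: pKₐ(R'₃NH⁺) ≈ 10.7
CH₃CH₂O⁻: pKₐ(CH₃CH₂OH) ≈ 16 — strong base; alkoxides do not leave unassisted
Reversing gives the worst-to-best order requested.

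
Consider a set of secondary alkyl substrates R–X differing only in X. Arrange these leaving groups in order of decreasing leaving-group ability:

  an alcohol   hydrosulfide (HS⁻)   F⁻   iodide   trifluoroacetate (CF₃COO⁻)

The more stable X⁻ (or X) is on its own — i.e. the weaker a base it is — the better a leaving group it makes.
iodide: pKₐ(HI) ≈ -10
an alcohol: pKₐ(R'OH₂⁺) ≈ -2.4
trifluoroacetate (CF₃COO⁻): pKₐ(CF₃COOH) ≈ 0.2
F⁻: pKₐ(HF) ≈ 3.2
hydrosulfide (HS⁻): pKₐ(H₂S) ≈ 7

iodide > an alcohol > trifluoroacetate (CF₃COO⁻) > F⁻ > hydrosulfide (HS⁻)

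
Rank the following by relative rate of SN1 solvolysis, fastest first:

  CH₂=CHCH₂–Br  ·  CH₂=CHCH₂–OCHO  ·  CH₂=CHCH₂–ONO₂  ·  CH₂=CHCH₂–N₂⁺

CH₂=CHCH₂–N₂⁺ > CH₂=CHCH₂–Br > CH₂=CHCH₂–ONO₂ > CH₂=CHCH₂–OCHO

The skeletons are identical, so relative rate is governed entirely by leaving-group ability.
The more stable X⁻ (or X) is on its own — i.e. the weaker a base it is — the better a leaving group it makes.
CH₂=CHCH₂–N₂⁺ loses N₂: no meaningful conjugate acid; N₂ departs as an exceptionally stable neutral molecule
CH₂=CHCH₂–Br loses Br⁻: pKₐ(HBr) ≈ -9
CH₂=CHCH₂–ONO₂ loses NO₃⁻: pKₐ(HNO₃) ≈ -1.3
CH₂=CHCH₂–OCHO loses HCOO⁻: pKₐ(HCOOH) ≈ 3.8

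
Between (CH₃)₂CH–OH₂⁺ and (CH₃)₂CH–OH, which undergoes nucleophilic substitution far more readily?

From (CH₃)₂CH–OH the departing group would be OH⁻ (pKₐ(H₂O) ≈ 15.7). Strong base; essentially never leaves without prior activation.
From (CH₃)₂CH–OH₂⁺ the leaving group is H₂O (pKₐ(H₃O⁺) ≈ -1.7). Neutral; leaves from a protonated alcohol (R–OH₂⁺).
(In practice (CH₃)₂CH–OH₂⁺ is made from (CH₃)₂CH–OH by protonation with strong acid, converting the leaving group from hydroxide to neutral water.)

(CH₃)₂CH–OH₂⁺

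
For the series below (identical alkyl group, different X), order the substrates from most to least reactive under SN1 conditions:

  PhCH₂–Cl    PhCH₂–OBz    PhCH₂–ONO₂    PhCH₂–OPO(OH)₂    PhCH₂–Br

PhCH₂–Br > PhCH₂–Cl > PhCH₂–ONO₂ > PhCH₂–OPO(OH)₂ > PhCH₂–OBz

The skeletons are identical, so relative rate is governed entirely by leaving-group ability.
Rank by basicity of the departing species: weakest base leaves most easily.
PhCH₂–Br loses Br⁻: pKₐ(HBr) ≈ -9
PhCH₂–Cl loses Cl⁻: pKₐ(HCl) ≈ -7
PhCH₂–ONO₂ loses NO₃⁻: pKₐ(HNO₃) ≈ -1.3
PhCH₂–OPO(OH)₂ loses H₂PO₄⁻: pKₐ(H₃PO₄) ≈ 2.1
PhCH₂–OBz loses PhCOO⁻: pKₐ(C₆H₅COOH) ≈ 4.2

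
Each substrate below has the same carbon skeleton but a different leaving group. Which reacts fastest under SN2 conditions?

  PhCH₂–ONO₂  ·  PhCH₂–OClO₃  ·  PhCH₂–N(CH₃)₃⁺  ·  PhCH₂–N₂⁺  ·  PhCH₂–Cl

The skeletons are identical, so relative rate is governed entirely by leaving-group ability.
Leaving-group ability tracks the stability of the departed species; conjugate-acid pKₐ is the usual yardstick (lower pKₐ → better LG).
PhCH₂–N₂⁺ loses N₂: no meaningful conjugate acid; N₂ departs as an exceptionally stable neutral molecule
PhCH₂–OClO₃ loses ClO₄⁻: pKₐ(HClO₄) ≈ -10
PhCH₂–Cl loses Cl⁻: pKₐ(HCl) ≈ -7
PhCH₂–ONO₂ loses NO₃⁻: pKₐ(HNO₃) ≈ -1.3
PhCH₂–N(CH₃)₃⁺ loses NR'₃: pKₐ(R'₃NH⁺) ≈ 10.7

PhCH₂–N₂⁺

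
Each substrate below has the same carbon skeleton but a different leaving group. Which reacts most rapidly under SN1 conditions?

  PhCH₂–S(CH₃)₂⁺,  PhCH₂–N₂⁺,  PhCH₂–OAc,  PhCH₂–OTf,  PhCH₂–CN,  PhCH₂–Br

PhCH₂–N₂⁺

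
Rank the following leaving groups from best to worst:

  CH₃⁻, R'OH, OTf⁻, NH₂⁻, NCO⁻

OTf⁻ > R'OH > NCO⁻ > NH₂⁻ > CH₃⁻

Rank by basicity of the departing species: weakest base leaves most easily.
OTf⁻: pKₐ(CF₃SO₃H (triflic acid)) ≈ -14
R'OH: pKₐ(R'OH₂⁺) ≈ -2.4 — neutral; leaves from a protonated ether (an oxonium ion, R–O(H)R'⁺)
NCO⁻: pKₐ(HOCN) ≈ 3.5 — resonance between N and O
NH₂⁻: pKₐ(NH₃) ≈ 38 — extremely strong base; never a leaving group
CH₃⁻: pKₐ(CH₄) ≈ 48 — unstabilised carbanion; the worst conceivable leaving group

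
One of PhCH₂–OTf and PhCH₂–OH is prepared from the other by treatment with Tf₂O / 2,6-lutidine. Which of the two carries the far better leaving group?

From PhCH₂–OH the departing group would be OH⁻ (pKₐ(H₂O) ≈ 15.7). Strong base; essentially never leaves without prior activation.
From PhCH₂–OTf the leaving group is OTf⁻ (pKₐ(CF₃SO₃H (triflic acid)) ≈ -14). Charge spread over three oxygens and a CF₃ group; the premier leaving group in synthesis.
Treatment with Tf₂O / 2,6-lutidine works by converting the hydroxyl into a triflate, making PhCH₂–OTf enormously more reactive.

PhCH₂–OTf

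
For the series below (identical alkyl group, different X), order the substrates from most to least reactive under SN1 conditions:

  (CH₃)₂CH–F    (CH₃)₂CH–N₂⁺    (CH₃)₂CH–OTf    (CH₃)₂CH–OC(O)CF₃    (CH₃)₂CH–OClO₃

The skeletons are identical, so relative rate is governed entirely by leaving-group ability.
Rank by basicity of the departing species: weakest base leaves most easily.
(CH₃)₂CH–N₂⁺ loses N₂: no meaningful conjugate acid; N₂ departs as an exceptionally stable neutral molecule
(CH₃)₂CH–OTf loses OTf⁻: pKₐ(CF₃SO₃H (triflic acid)) ≈ -14
(CH₃)₂CH–OClO₃ loses ClO₄⁻: pKₐ(HClO₄) ≈ -10
(CH₃)₂CH–OC(O)CF₃ loses CF₃COO⁻: pKₐ(CF₃COOH) ≈ 0.2
(CH₃)₂CH–F loses F⁻: pKₐ(HF) ≈ 3.2

(CH₃)₂CH–N₂⁺ > (CH₃)₂CH–OTf > (CH₃)₂CH–OClO₃ > (CH₃)₂CH–OC(O)CF₃ > (CH₃)₂CH–F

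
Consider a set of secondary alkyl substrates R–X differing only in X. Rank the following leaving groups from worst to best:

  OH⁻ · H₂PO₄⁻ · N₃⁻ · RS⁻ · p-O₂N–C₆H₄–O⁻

H₂PO₄⁻: pKₐ(H₃PO₄) ≈ 2.1
N₃⁻: pKₐ(HN₃) ≈ 4.7
p-O₂N–C₆H₄–O⁻: pKₐ(p-nitrophenol) ≈ 7.2
RS⁻: pKₐ(RSH (a thiol)) ≈ 10.5
OH⁻: pKₐ(H₂O) ≈ 15.7
Listed from poorest to best leaving group as asked.

OH⁻ < RS⁻ < p-O₂N–C₆H₄–O⁻ < N₃⁻ < H₂PO₄⁻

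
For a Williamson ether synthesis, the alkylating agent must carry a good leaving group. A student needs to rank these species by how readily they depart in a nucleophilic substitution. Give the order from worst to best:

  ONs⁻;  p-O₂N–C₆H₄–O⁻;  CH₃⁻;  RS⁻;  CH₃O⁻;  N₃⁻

CH₃⁻ < CH₃O⁻ < RS⁻ < p-O₂N–C₆H₄–O⁻ < N₃⁻ < ONs⁻

Rank by basicity of the departing species: weakest base leaves most easily.
ONs⁻: pKₐ(p-O₂NC₆H₄SO₃H) ≈ -3.5
N₃⁻: pKₐ(HN₃) ≈ 4.7
p-O₂N–C₆H₄–O⁻: pKₐ(p-nitrophenol) ≈ 7.2
RS⁻: pKₐ(RSH (a thiol)) ≈ 10.5
CH₃O⁻: pKₐ(CH₃OH) ≈ 15.5
CH₃⁻: pKₐ(CH₄) ≈ 48
Listed from poorest to best leaving group as asked.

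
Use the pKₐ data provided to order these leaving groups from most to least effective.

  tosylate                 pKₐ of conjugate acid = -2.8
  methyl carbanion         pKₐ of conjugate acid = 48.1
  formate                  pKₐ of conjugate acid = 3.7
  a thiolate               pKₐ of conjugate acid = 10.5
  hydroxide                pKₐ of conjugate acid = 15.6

Lower conjugate-acid pKₐ ⇒ weaker base ⇒ better leaving group.
Sorting by the given values: tosylate (-2.8), formate (3.7), a thiolate (10.5), hydroxide (15.6), methyl carbanion (48.1).

tosylate > formate > a thiolate > hydroxide > methyl carbanion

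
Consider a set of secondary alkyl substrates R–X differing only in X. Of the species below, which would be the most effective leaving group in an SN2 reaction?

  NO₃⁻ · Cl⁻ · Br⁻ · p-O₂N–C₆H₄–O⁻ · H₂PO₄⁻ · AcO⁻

Br⁻

Br⁻: pKₐ(HBr) ≈ -9
Cl⁻: pKₐ(HCl) ≈ -7
NO₃⁻: pKₐ(HNO₃) ≈ -1.3
H₂PO₄⁻: pKₐ(H₃PO₄) ≈ 2.1
AcO⁻: pKₐ(CH₃COOH) ≈ 4.8
p-O₂N–C₆H₄–O⁻: pKₐ(p-nitrophenol) ≈ 7.2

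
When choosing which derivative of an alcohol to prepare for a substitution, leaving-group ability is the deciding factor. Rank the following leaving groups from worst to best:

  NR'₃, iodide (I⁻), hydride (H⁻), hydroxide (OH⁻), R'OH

iodide (I⁻): pKₐ(HI) ≈ -10 — large, highly polarisable; very weak base
R'OH: pKₐ(R'OH₂⁺) ≈ -2.4 — neutral; leaves from a protonated ether (an oxonium ion, R–O(H)R'⁺)
NR'₃: pKₐ(R'₃NH⁺) ≈ 10.7 — neutral but still a fairly strong base; Hofmann-elimination LG
hydroxide (OH⁻): pKₐ(H₂O) ≈ 15.7 — strong base; essentially never leaves without prior activation
hydride (H⁻): pKₐ(H₂) ≈ 36 — extremely strong base; leaves only in special hydride-transfer contexts
Listed from poorest to best leaving group as asked.

hydride (H⁻) < hydroxide (OH⁻) < NR'₃ < R'OH < iodide (I⁻)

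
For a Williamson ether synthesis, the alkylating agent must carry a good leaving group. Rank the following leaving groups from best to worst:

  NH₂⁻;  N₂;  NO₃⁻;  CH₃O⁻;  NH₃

The more stable X⁻ (or X) is on its own — i.e. the weaker a base it is — the better a leaving group it makes.
N₂: no meaningful conjugate acid; N₂ departs as an exceptionally stable neutral molecule
NO₃⁻: pKₐ(HNO₃) ≈ -1.3
NH₃: pKₐ(NH₄⁺) ≈ 9.2 — neutral but moderately basic; leaves from R–NH₃⁺
CH₃O⁻: pKₐ(CH₃OH) ≈ 15.5 — strong base; alkoxides do not leave unassisted
NH₂⁻: pKₐ(NH₃) ≈ 38

N₂ > NO₃⁻ > NH₃ > CH₃O⁻ > NH₂⁻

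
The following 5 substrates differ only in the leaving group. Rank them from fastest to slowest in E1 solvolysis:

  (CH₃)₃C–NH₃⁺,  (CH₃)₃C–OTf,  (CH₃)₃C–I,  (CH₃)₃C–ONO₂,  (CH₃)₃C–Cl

(CH₃)₃C–OTf > (CH₃)₃C–I > (CH₃)₃C–Cl > (CH₃)₃C–ONO₂ > (CH₃)₃C–NH₃⁺

Same R in every case — rank the leaving groups.
A good leaving group is a weak base: the lower the pKₐ of its conjugate acid, the more readily it departs.
(CH₃)₃C–OTf loses OTf⁻: pKₐ(CF₃SO₃H (triflic acid)) ≈ -14
(CH₃)₃C–I loses I⁻: pKₐ(HI) ≈ -10
(CH₃)₃C–Cl loses Cl⁻: pKₐ(HCl) ≈ -7
(CH₃)₃C–ONO₂ loses NO₃⁻: pKₐ(HNO₃) ≈ -1.3
(CH₃)₃C–NH₃⁺ loses NH₃: pKₐ(NH₄⁺) ≈ 9.2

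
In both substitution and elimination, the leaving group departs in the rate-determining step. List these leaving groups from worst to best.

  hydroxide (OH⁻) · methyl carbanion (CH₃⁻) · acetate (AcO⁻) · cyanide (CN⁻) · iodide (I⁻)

Rank by basicity of the departing species: weakest base leaves most easily.
iodide (I⁻): pKₐ(HI) ≈ -10
acetate (AcO⁻): pKₐ(CH₃COOH) ≈ 4.8
cyanide (CN⁻): pKₐ(HCN) ≈ 9.2
hydroxide (OH⁻): pKₐ(H₂O) ≈ 15.7
methyl carbanion (CH₃⁻): pKₐ(CH₄) ≈ 48
Reversing gives the worst-to-best order requested.

methyl carbanion (CH₃⁻) < hydroxide (OH⁻) < cyanide (CN⁻) < acetate (AcO⁻) < iodide (I⁻)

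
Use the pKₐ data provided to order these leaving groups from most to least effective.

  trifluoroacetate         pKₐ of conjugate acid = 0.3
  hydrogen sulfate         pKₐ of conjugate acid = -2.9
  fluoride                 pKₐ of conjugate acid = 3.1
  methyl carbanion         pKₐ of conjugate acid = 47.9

hydrogen sulfate > trifluoroacetate > fluoride > methyl carbanion

Lower conjugate-acid pKₐ ⇒ weaker base ⇒ better leaving group.
Sorting by the given values: hydrogen sulfate (-2.9), trifluoroacetate (0.3), fluoride (3.1), methyl carbanion (47.9).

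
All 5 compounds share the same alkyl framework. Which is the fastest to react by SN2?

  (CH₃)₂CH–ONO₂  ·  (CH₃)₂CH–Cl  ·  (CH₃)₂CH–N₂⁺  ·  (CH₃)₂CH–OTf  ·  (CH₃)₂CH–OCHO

(CH₃)₂CH–N₂⁺

Same R in every case — rank the leaving groups.
Rank by basicity of the departing species: weakest base leaves most easily.
(CH₃)₂CH–N₂⁺ loses N₂: no meaningful conjugate acid; N₂ departs as an exceptionally stable neutral molecule
(CH₃)₂CH–OTf loses OTf⁻: pKₐ(CF₃SO₃H (triflic acid)) ≈ -14
(CH₃)₂CH–Cl loses Cl⁻: pKₐ(HCl) ≈ -7
(CH₃)₂CH–ONO₂ loses NO₃⁻: pKₐ(HNO₃) ≈ -1.3
(CH₃)₂CH–OCHO loses HCOO⁻: pKₐ(HCOOH) ≈ 3.8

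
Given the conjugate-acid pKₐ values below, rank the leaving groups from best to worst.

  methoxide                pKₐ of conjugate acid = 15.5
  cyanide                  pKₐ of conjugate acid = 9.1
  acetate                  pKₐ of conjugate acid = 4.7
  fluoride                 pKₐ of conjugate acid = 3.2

fluoride > acetate > cyanide > methoxide

Lower conjugate-acid pKₐ ⇒ weaker base ⇒ better leaving group.
Sorting by the given values: fluoride (3.2), acetate (4.7), cyanide (9.1), methoxide (15.5).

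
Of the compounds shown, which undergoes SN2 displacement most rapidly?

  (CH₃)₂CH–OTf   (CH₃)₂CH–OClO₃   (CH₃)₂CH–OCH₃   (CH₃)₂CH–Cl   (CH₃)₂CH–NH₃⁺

(CH₃)₂CH–OTf

The skeletons are identical, so relative rate is governed entirely by leaving-group ability.
Leaving-group ability tracks the stability of the departed species; conjugate-acid pKₐ is the usual yardstick (lower pKₐ → better LG).
(CH₃)₂CH–OTf loses OTf⁻: pKₐ(CF₃SO₃H (triflic acid)) ≈ -14
(CH₃)₂CH–OClO₃ loses ClO₄⁻: pKₐ(HClO₄) ≈ -10
(CH₃)₂CH–Cl loses Cl⁻: pKₐ(HCl) ≈ -7
(CH₃)₂CH–NH₃⁺ loses NH₃: pKₐ(NH₄⁺) ≈ 9.2
(CH₃)₂CH–OCH₃ loses CH₃O⁻: pKₐ(CH₃OH) ≈ 15.5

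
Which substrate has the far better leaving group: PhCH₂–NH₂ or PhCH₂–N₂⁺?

PhCH₂–N₂⁺

From PhCH₂–NH₂ the departing group would be NH₂⁻ (pKₐ(NH₃) ≈ 38). Extremely strong base; never a leaving group.
From PhCH₂–N₂⁺ the leaving group is N₂ (no meaningful conjugate acid; N₂ departs as an exceptionally stable neutral molecule).
(In practice PhCH₂–N₂⁺ is made from PhCH₂–NH₂ by diazotisation (NaNO₂ / HCl, 0 °C), generating a diazonium salt that expels N₂.)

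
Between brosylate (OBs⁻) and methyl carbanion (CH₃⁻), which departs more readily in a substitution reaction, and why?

brosylate (OBs⁻) is the better leaving group.
pKₐ(p-BrC₆H₄SO₃H) ≈ -2.8 versus pKₐ(CH₄) ≈ 48: brosylate (OBs⁻) is the much weaker base.
Arenesulfonate with a p-bromo substituent.

brosylate (OBs⁻)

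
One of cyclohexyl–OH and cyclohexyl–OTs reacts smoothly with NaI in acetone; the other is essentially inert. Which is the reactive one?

From cyclohexyl–OH the departing group would be OH⁻ (pKₐ(H₂O) ≈ 15.7). Strong base; essentially never leaves without prior activation.
From cyclohexyl–OTs the leaving group is OTs⁻ (pKₐ(p-CH₃C₆H₄SO₃H (TsOH)) ≈ -2.8). Resonance-delocalised arenesulfonate.
(In practice cyclohexyl–OTs is made from cyclohexyl–OH by treatment with TsCl / pyridine, converting the hydroxyl into a tosylate.)

cyclohexyl–OTs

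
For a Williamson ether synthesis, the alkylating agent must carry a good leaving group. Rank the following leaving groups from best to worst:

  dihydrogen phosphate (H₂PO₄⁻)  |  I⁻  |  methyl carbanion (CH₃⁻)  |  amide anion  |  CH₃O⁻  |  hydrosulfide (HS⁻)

I⁻ > dihydrogen phosphate (H₂PO₄⁻) > hydrosulfide (HS⁻) > CH₃O⁻ > amide anion > methyl carbanion (CH₃⁻)

The more stable X⁻ (or X) is on its own — i.e. the weaker a base it is — the better a leaving group it makes.
I⁻: pKₐ(HI) ≈ -10 — large, highly polarisable; very weak base
dihydrogen phosphate (H₂PO₄⁻): pKₐ(H₃PO₄) ≈ 2.1
hydrosulfide (HS⁻): pKₐ(H₂S) ≈ 7 — larger and more polarisable than the oxygen analogue
CH₃O⁻: pKₐ(CH₃OH) ≈ 15.5
amide anion: pKₐ(NH₃) ≈ 38 — extremely strong base; never a leaving group
methyl carbanion (CH₃⁻): pKₐ(CH₄) ≈ 48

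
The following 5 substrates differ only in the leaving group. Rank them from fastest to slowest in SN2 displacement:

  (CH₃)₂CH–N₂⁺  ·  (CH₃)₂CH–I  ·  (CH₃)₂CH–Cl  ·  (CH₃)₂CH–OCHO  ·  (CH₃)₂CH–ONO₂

(CH₃)₂CH–N₂⁺ > (CH₃)₂CH–I > (CH₃)₂CH–Cl > (CH₃)₂CH–ONO₂ > (CH₃)₂CH–OCHO

Same R in every case — rank the leaving groups.
Leaving-group ability tracks the stability of the departed species; conjugate-acid pKₐ is the usual yardstick (lower pKₐ → better LG).
(CH₃)₂CH–N₂⁺ loses N₂: no meaningful conjugate acid; N₂ departs as an exceptionally stable neutral molecule
(CH₃)₂CH–I loses I⁻: pKₐ(HI) ≈ -10
(CH₃)₂CH–Cl loses Cl⁻: pKₐ(HCl) ≈ -7
(CH₃)₂CH–ONO₂ loses NO₃⁻: pKₐ(HNO₃) ≈ -1.3
(CH₃)₂CH–OCHO loses HCOO⁻: pKₐ(HCOOH) ≈ 3.8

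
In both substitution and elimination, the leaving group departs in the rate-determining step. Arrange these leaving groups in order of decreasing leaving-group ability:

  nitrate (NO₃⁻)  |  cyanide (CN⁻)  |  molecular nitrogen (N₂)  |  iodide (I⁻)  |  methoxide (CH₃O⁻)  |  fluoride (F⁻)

molecular nitrogen (N₂): no meaningful conjugate acid; N₂ departs as an exceptionally stable neutral molecule
iodide (I⁻): pKₐ(HI) ≈ -10 — large, highly polarisable; very weak base
nitrate (NO₃⁻): pKₐ(HNO₃) ≈ -1.3 — resonance-delocalised over three oxygens
fluoride (F⁻): pKₐ(HF) ≈ 3.2
cyanide (CN⁻): pKₐ(HCN) ≈ 9.2
methoxide (CH₃O⁻): pKₐ(CH₃OH) ≈ 15.5 — strong base; alkoxides do not leave unassisted

molecular nitrogen (N₂) > iodide (I⁻) > nitrate (NO₃⁻) > fluoride (F⁻) > cyanide (CN⁻) > methoxide (CH₃O⁻)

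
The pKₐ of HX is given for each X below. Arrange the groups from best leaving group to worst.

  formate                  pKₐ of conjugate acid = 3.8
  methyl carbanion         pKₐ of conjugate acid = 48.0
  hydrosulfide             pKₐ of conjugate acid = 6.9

formate > hydrosulfide > methyl carbanion

Lower conjugate-acid pKₐ ⇒ weaker base ⇒ better leaving group.
Sorting by the given values: formate (3.8), hydrosulfide (6.9), methyl carbanion (48.0).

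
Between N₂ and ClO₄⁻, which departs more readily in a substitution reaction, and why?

N₂ is the better leaving group.
N₂ is the ultimate leaving group — it departs as an exceptionally stable neutral molecule, whereas ClO₄⁻ (pKₐ(HClO₄) ≈ -10) is far more basic.

N₂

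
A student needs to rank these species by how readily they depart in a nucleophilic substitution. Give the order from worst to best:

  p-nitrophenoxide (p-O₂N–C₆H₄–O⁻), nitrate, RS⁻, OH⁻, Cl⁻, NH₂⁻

NH₂⁻ < OH⁻ < RS⁻ < p-nitrophenoxide (p-O₂N–C₆H₄–O⁻) < nitrate < Cl⁻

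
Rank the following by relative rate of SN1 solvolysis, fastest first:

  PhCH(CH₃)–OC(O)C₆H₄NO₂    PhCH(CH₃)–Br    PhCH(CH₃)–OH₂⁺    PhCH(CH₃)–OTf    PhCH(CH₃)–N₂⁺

PhCH(CH₃)–N₂⁺ > PhCH(CH₃)–OTf > PhCH(CH₃)–Br > PhCH(CH₃)–OH₂⁺ > PhCH(CH₃)–OC(O)C₆H₄NO₂

With the same alkyl group throughout, only the leaving group differentiates the rates.
The more stable X⁻ (or X) is on its own — i.e. the weaker a base it is — the better a leaving group it makes.
PhCH(CH₃)–N₂⁺ loses N₂: no meaningful conjugate acid; N₂ departs as an exceptionally stable neutral molecule
PhCH(CH₃)–OTf loses OTf⁻: pKₐ(CF₃SO₃H (triflic acid)) ≈ -14
PhCH(CH₃)–Br loses Br⁻: pKₐ(HBr) ≈ -9
PhCH(CH₃)–OH₂⁺ loses H₂O: pKₐ(H₃O⁺) ≈ -1.7
PhCH(CH₃)–OC(O)C₆H₄NO₂ loses p-O₂N–C₆H₄–COO⁻: pKₐ(p-nitrobenzoic acid) ≈ 3.4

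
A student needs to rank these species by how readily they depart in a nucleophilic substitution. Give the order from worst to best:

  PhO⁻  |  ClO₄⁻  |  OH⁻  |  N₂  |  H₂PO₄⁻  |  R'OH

OH⁻ < PhO⁻ < H₂PO₄⁻ < R'OH < ClO₄⁻ < N₂

A good leaving group is a weak base: the lower the pKₐ of its conjugate acid, the more readily it departs.
N₂: no meaningful conjugate acid; N₂ departs as an exceptionally stable neutral molecule
ClO₄⁻: pKₐ(HClO₄) ≈ -10 — extremely weak base; rarely used for safety reasons
R'OH: pKₐ(R'OH₂⁺) ≈ -2.4 — neutral; leaves from a protonated ether (an oxonium ion, R–O(H)R'⁺)
H₂PO₄⁻: pKₐ(H₃PO₄) ≈ 2.1 — moderate base; biological leaving group after further activation
PhO⁻: pKₐ(C₆H₅OH (phenol)) ≈ 10
OH⁻: pKₐ(H₂O) ≈ 15.7
The question asks for worst first, so the sequence is read in increasing leaving-group ability.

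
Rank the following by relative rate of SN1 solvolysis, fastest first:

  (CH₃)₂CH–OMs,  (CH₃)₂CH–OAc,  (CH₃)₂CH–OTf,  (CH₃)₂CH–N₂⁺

(CH₃)₂CH–N₂⁺ > (CH₃)₂CH–OTf > (CH₃)₂CH–OMs > (CH₃)₂CH–OAc

Same R in every case — rank the leaving groups.
Leaving-group ability tracks the stability of the departed species; conjugate-acid pKₐ is the usual yardstick (lower pKₐ → better LG).
(CH₃)₂CH–N₂⁺ loses N₂: no meaningful conjugate acid; N₂ departs as an exceptionally stable neutral molecule
(CH₃)₂CH–OTf loses OTf⁻: pKₐ(CF₃SO₃H (triflic acid)) ≈ -14
(CH₃)₂CH–OMs loses OMs⁻: pKₐ(CH₃SO₃H (MsOH)) ≈ -1.9
(CH₃)₂CH–OAc loses AcO⁻: pKₐ(CH₃COOH) ≈ 4.8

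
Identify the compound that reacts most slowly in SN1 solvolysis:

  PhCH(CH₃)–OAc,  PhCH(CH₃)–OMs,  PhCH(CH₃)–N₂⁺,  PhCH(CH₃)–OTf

The skeletons are identical, so relative rate is governed entirely by leaving-group ability.
Rank by basicity of the departing species: weakest base leaves most easily.
PhCH(CH₃)–N₂⁺ loses N₂: no meaningful conjugate acid; N₂ departs as an exceptionally stable neutral molecule
PhCH(CH₃)–OTf loses OTf⁻: pKₐ(CF₃SO₃H (triflic acid)) ≈ -14
PhCH(CH₃)–OMs loses OMs⁻: pKₐ(CH₃SO₃H (MsOH)) ≈ -1.9
PhCH(CH₃)–OAc loses AcO⁻: pKₐ(CH₃COOH) ≈ 4.8

PhCH(CH₃)–OAc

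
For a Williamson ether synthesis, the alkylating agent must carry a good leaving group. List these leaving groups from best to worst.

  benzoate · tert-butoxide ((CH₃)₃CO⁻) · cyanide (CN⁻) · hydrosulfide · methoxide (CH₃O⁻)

Rank by basicity of the departing species: weakest base leaves most easily.
benzoate: pKₐ(C₆H₅COOH) ≈ 4.2
hydrosulfide: pKₐ(H₂S) ≈ 7
cyanide (CN⁻): pKₐ(HCN) ≈ 9.2
methoxide (CH₃O⁻): pKₐ(CH₃OH) ≈ 15.5
tert-butoxide ((CH₃)₃CO⁻): pKₐ(t-BuOH) ≈ 18

benzoate > hydrosulfide > cyanide (CN⁻) > methoxide (CH₃O⁻) > tert-butoxide ((CH₃)₃CO⁻)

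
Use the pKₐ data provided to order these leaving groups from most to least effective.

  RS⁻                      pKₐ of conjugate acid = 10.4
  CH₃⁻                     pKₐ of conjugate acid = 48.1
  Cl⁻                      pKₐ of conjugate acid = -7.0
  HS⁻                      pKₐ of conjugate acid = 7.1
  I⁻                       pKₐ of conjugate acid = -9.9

Lower conjugate-acid pKₐ ⇒ weaker base ⇒ better leaving group.
Sorting by the given values: I⁻ (-9.9), Cl⁻ (-7.0), HS⁻ (7.1), RS⁻ (10.4), CH₃⁻ (48.1).

I⁻ > Cl⁻ > HS⁻ > RS⁻ > CH₃⁻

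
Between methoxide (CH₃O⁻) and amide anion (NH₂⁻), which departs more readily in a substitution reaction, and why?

methoxide (CH₃O⁻)

methoxide (CH₃O⁻) is the better leaving group.
pKₐ(CH₃OH) ≈ 15.5 versus pKₐ(NH₃) ≈ 38: methoxide (CH₃O⁻) is the much weaker base.
Strong base; alkoxides do not leave unassisted.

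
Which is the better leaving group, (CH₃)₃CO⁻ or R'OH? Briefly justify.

R'OH is the better leaving group.
pKₐ(R'OH₂⁺) ≈ -2.4 versus pKₐ(t-BuOH) ≈ 18: R'OH is the much weaker base.
Neutral; leaves from a protonated ether (an oxonium ion, R–O(H)R'⁺).

R'OH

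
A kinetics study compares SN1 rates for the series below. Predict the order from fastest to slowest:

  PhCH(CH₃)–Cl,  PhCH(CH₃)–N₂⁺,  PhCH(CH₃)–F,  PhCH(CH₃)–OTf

Same R in every case — rank the leaving groups.
Leaving-group ability tracks the stability of the departed species; conjugate-acid pKₐ is the usual yardstick (lower pKₐ → better LG).
PhCH(CH₃)–N₂⁺ loses N₂: no meaningful conjugate acid; N₂ departs as an exceptionally stable neutral molecule
PhCH(CH₃)–OTf loses OTf⁻: pKₐ(CF₃SO₃H (triflic acid)) ≈ -14
PhCH(CH₃)–Cl loses Cl⁻: pKₐ(HCl) ≈ -7
PhCH(CH₃)–F loses F⁻: pKₐ(HF) ≈ 3.2

PhCH(CH₃)–N₂⁺ > PhCH(CH₃)–OTf > PhCH(CH₃)–Cl > PhCH(CH₃)–F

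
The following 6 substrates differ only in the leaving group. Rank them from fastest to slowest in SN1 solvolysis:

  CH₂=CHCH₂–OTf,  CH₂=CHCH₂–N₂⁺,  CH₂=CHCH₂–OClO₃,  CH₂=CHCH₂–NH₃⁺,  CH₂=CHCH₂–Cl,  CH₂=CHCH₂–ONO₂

CH₂=CHCH₂–N₂⁺ > CH₂=CHCH₂–OTf > CH₂=CHCH₂–OClO₃ > CH₂=CHCH₂–Cl > CH₂=CHCH₂–ONO₂ > CH₂=CHCH₂–NH₃⁺

Identical carbon frameworks mean the comparison reduces to leaving-group quality.
Rank by basicity of the departing species: weakest base leaves most easily.
CH₂=CHCH₂–N₂⁺ loses N₂: no meaningful conjugate acid; N₂ departs as an exceptionally stable neutral molecule
CH₂=CHCH₂–OTf loses OTf⁻: pKₐ(CF₃SO₃H (triflic acid)) ≈ -14
CH₂=CHCH₂–OClO₃ loses ClO₄⁻: pKₐ(HClO₄) ≈ -10
CH₂=CHCH₂–Cl loses Cl⁻: pKₐ(HCl) ≈ -7
CH₂=CHCH₂–ONO₂ loses NO₃⁻: pKₐ(HNO₃) ≈ -1.3
CH₂=CHCH₂–NH₃⁺ loses NH₃: pKₐ(NH₄⁺) ≈ 9.2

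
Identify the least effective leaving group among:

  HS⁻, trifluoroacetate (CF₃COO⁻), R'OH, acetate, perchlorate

perchlorate: pKₐ(HClO₄) ≈ -10
R'OH: pKₐ(R'OH₂⁺) ≈ -2.4
trifluoroacetate (CF₃COO⁻): pKₐ(CF₃COOH) ≈ 0.2
acetate: pKₐ(CH₃COOH) ≈ 4.8
HS⁻: pKₐ(H₂S) ≈ 7

HS⁻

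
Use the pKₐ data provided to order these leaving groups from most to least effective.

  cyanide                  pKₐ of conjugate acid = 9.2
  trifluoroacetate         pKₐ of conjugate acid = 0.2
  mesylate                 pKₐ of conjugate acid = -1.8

mesylate > trifluoroacetate > cyanide

Lower conjugate-acid pKₐ ⇒ weaker base ⇒ better leaving group.
Sorting by the given values: mesylate (-1.8), trifluoroacetate (0.2), cyanide (9.2).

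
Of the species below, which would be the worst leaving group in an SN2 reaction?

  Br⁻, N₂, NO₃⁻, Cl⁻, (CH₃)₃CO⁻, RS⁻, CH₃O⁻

(CH₃)₃CO⁻

Leaving-group ability tracks the stability of the departed species; conjugate-acid pKₐ is the usual yardstick (lower pKₐ → better LG).
N₂: no meaningful conjugate acid; N₂ departs as an exceptionally stable neutral molecule
Br⁻: pKₐ(HBr) ≈ -9
Cl⁻: pKₐ(HCl) ≈ -7
NO₃⁻: pKₐ(HNO₃) ≈ -1.3
RS⁻: pKₐ(RSH (a thiol)) ≈ 10.5
CH₃O⁻: pKₐ(CH₃OH) ≈ 15.5
(CH₃)₃CO⁻: pKₐ(t-BuOH) ≈ 18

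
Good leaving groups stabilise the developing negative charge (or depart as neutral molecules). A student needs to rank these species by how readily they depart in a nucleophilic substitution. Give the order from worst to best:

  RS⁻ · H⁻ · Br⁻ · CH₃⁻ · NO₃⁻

The more stable X⁻ (or X) is on its own — i.e. the weaker a base it is — the better a leaving group it makes.
Br⁻: pKₐ(HBr) ≈ -9
NO₃⁻: pKₐ(HNO₃) ≈ -1.3
RS⁻: pKₐ(RSH (a thiol)) ≈ 10.5
H⁻: pKₐ(H₂) ≈ 36
CH₃⁻: pKₐ(CH₄) ≈ 48
Reversing gives the worst-to-best order requested.

CH₃⁻ < H⁻ < RS⁻ < NO₃⁻ < Br⁻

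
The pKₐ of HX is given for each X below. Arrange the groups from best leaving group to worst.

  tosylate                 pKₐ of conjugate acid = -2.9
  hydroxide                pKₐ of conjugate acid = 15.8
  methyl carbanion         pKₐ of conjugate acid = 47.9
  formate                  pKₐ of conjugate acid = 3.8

tosylate > formate > hydroxide > methyl carbanion

Lower conjugate-acid pKₐ ⇒ weaker base ⇒ better leaving group.
Sorting by the given values: tosylate (-2.9), formate (3.8), hydroxide (15.8), methyl carbanion (47.9).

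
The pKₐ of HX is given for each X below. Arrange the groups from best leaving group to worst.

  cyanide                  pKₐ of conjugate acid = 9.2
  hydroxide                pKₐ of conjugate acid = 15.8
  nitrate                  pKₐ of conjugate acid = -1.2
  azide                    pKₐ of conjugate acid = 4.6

nitrate > azide > cyanide > hydroxide

Lower conjugate-acid pKₐ ⇒ weaker base ⇒ better leaving group.
Sorting by the given values: nitrate (-1.2), azide (4.6), cyanide (9.2), hydroxide (15.8).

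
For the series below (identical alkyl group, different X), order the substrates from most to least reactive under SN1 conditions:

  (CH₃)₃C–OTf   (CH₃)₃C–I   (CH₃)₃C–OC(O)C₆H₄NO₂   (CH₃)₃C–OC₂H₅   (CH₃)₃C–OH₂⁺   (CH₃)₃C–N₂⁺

The skeletons are identical, so relative rate is governed entirely by leaving-group ability.
The more stable X⁻ (or X) is on its own — i.e. the weaker a base it is — the better a leaving group it makes.
(CH₃)₃C–N₂⁺ loses N₂: no meaningful conjugate acid; N₂ departs as an exceptionally stable neutral molecule
(CH₃)₃C–OTf loses OTf⁻: pKₐ(CF₃SO₃H (triflic acid)) ≈ -14
(CH₃)₃C–I loses I⁻: pKₐ(HI) ≈ -10
(CH₃)₃C–OH₂⁺ loses H₂O: pKₐ(H₃O⁺) ≈ -1.7
(CH₃)₃C–OC(O)C₆H₄NO₂ loses p-O₂N–C₆H₄–COO⁻: pKₐ(p-nitrobenzoic acid) ≈ 3.4
(CH₃)₃C–OC₂H₅ loses CH₃CH₂O⁻: pKₐ(CH₃CH₂OH) ≈ 16

(CH₃)₃C–N₂⁺ > (CH₃)₃C–OTf > (CH₃)₃C–I > (CH₃)₃C–OH₂⁺ > (CH₃)₃C–OC(O)C₆H₄NO₂ > (CH₃)₃C–OC₂H₅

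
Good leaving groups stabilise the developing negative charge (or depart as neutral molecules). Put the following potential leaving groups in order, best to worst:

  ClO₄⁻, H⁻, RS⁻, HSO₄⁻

ClO₄⁻ > HSO₄⁻ > RS⁻ > H⁻

The more stable X⁻ (or X) is on its own — i.e. the weaker a base it is — the better a leaving group it makes.
ClO₄⁻: pKₐ(HClO₄) ≈ -10
HSO₄⁻: pKₐ(H₂SO₄) ≈ -3
RS⁻: pKₐ(RSH (a thiol)) ≈ 10.5
H⁻: pKₐ(H₂) ≈ 36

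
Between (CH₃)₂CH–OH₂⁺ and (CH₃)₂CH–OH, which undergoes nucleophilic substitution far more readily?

(CH₃)₂CH–OH₂⁺

From (CH₃)₂CH–OH the departing group would be OH⁻ (pKₐ(H₂O) ≈ 15.7). Strong base; essentially never leaves without prior activation.
From (CH₃)₂CH–OH₂⁺ the leaving group is H₂O (pKₐ(H₃O⁺) ≈ -1.7). Neutral; leaves from a protonated alcohol (R–OH₂⁺).
(In practice (CH₃)₂CH–OH₂⁺ is made from (CH₃)₂CH–OH by protonation with strong acid, converting the leaving group from hydroxide to neutral water.)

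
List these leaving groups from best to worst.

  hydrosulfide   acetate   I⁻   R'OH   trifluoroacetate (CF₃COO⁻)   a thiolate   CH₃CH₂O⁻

A good leaving group is a weak base: the lower the pKₐ of its conjugate acid, the more readily it departs.
I⁻: pKₐ(HI) ≈ -10 — large, highly polarisable; very weak base
R'OH: pKₐ(R'OH₂⁺) ≈ -2.4
trifluoroacetate (CF₃COO⁻): pKₐ(CF₃COOH) ≈ 0.2
acetate: pKₐ(CH₃COOH) ≈ 4.8 — resonance-stabilised but still a weak base
hydrosulfide: pKₐ(H₂S) ≈ 7 — larger and more polarisable than the oxygen analogue
a thiolate: pKₐ(RSH (a thiol)) ≈ 10.5 — moderately basic; rarely leaves without activation
CH₃CH₂O⁻: pKₐ(CH₃CH₂OH) ≈ 16 — strong base; alkoxides do not leave unassisted

I⁻ > R'OH > trifluoroacetate (CF₃COO⁻) > acetate > hydrosulfide > a thiolate > CH₃CH₂O⁻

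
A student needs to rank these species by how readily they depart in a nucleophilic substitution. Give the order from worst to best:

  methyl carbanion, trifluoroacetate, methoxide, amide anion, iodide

iodide: pKₐ(HI) ≈ -10
trifluoroacetate: pKₐ(CF₃COOH) ≈ 0.2
methoxide: pKₐ(CH₃OH) ≈ 15.5
amide anion: pKₐ(NH₃) ≈ 38
methyl carbanion: pKₐ(CH₄) ≈ 48
The question asks for worst first, so the sequence is read in increasing leaving-group ability.

methyl carbanion < amide anion < methoxide < trifluoroacetate < iodide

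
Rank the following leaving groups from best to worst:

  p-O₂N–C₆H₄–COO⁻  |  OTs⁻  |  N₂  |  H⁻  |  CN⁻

N₂: no meaningful conjugate acid; N₂ departs as an exceptionally stable neutral molecule
OTs⁻: pKₐ(p-CH₃C₆H₄SO₃H (TsOH)) ≈ -2.8
p-O₂N–C₆H₄–COO⁻: pKₐ(p-nitrobenzoic acid) ≈ 3.4
CN⁻: pKₐ(HCN) ≈ 9.2
H⁻: pKₐ(H₂) ≈ 36

N₂ > OTs⁻ > p-O₂N–C₆H₄–COO⁻ > CN⁻ > H⁻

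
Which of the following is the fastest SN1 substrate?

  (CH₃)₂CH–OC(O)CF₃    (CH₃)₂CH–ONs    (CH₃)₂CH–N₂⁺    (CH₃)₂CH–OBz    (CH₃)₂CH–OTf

The skeletons are identical, so relative rate is governed entirely by leaving-group ability.
The more stable X⁻ (or X) is on its own — i.e. the weaker a base it is — the better a leaving group it makes.
(CH₃)₂CH–N₂⁺ loses N₂: no meaningful conjugate acid; N₂ departs as an exceptionally stable neutral molecule
(CH₃)₂CH–OTf loses OTf⁻: pKₐ(CF₃SO₃H (triflic acid)) ≈ -14
(CH₃)₂CH–ONs loses ONs⁻: pKₐ(p-O₂NC₆H₄SO₃H) ≈ -3.5
(CH₃)₂CH–OC(O)CF₃ loses CF₃COO⁻: pKₐ(CF₃COOH) ≈ 0.2
(CH₃)₂CH–OBz loses PhCOO⁻: pKₐ(C₆H₅COOH) ≈ 4.2

(CH₃)₂CH–N₂⁺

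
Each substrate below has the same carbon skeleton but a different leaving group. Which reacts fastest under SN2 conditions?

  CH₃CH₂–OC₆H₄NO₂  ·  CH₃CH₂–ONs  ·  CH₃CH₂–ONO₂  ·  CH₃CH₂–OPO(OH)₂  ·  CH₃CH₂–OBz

CH₃CH₂–ONs

Same R in every case — rank the leaving groups.
Rank by basicity of the departing species: weakest base leaves most easily.
CH₃CH₂–ONs loses ONs⁻: pKₐ(p-O₂NC₆H₄SO₃H) ≈ -3.5
CH₃CH₂–ONO₂ loses NO₃⁻: pKₐ(HNO₃) ≈ -1.3
CH₃CH₂–OPO(OH)₂ loses H₂PO₄⁻: pKₐ(H₃PO₄) ≈ 2.1
CH₃CH₂–OBz loses PhCOO⁻: pKₐ(C₆H₅COOH) ≈ 4.2
CH₃CH₂–OC₆H₄NO₂ loses p-O₂N–C₆H₄–O⁻: pKₐ(p-nitrophenol) ≈ 7.2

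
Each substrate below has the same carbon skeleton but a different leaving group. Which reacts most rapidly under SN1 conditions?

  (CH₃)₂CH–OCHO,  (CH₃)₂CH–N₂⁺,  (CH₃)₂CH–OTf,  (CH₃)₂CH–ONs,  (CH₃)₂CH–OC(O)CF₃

(CH₃)₂CH–N₂⁺

Identical carbon frameworks mean the comparison reduces to leaving-group quality.
The more stable X⁻ (or X) is on its own — i.e. the weaker a base it is — the better a leaving group it makes.
(CH₃)₂CH–N₂⁺ loses N₂: no meaningful conjugate acid; N₂ departs as an exceptionally stable neutral molecule
(CH₃)₂CH–OTf loses OTf⁻: pKₐ(CF₃SO₃H (triflic acid)) ≈ -14
(CH₃)₂CH–ONs loses ONs⁻: pKₐ(p-O₂NC₆H₄SO₃H) ≈ -3.5
(CH₃)₂CH–OC(O)CF₃ loses CF₃COO⁻: pKₐ(CF₃COOH) ≈ 0.2
(CH₃)₂CH–OCHO loses HCOO⁻: pKₐ(HCOOH) ≈ 3.8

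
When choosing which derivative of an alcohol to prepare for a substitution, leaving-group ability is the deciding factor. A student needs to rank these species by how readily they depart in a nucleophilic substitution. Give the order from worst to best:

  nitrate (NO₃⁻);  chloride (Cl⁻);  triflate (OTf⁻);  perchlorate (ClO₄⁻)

A good leaving group is a weak base: the lower the pKₐ of its conjugate acid, the more readily it departs.
triflate (OTf⁻): pKₐ(CF₃SO₃H (triflic acid)) ≈ -14
perchlorate (ClO₄⁻): pKₐ(HClO₄) ≈ -10
chloride (Cl⁻): pKₐ(HCl) ≈ -7
nitrate (NO₃⁻): pKₐ(HNO₃) ≈ -1.3 — resonance-delocalised over three oxygens
Reversing gives the worst-to-best order requested.

nitrate (NO₃⁻) < chloride (Cl⁻) < perchlorate (ClO₄⁻) < triflate (OTf⁻)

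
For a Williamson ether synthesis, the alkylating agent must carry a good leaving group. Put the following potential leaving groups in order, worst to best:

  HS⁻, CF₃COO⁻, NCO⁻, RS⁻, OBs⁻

OBs⁻: pKₐ(p-BrC₆H₄SO₃H) ≈ -2.8 — arenesulfonate with a p-bromo substituent
CF₃COO⁻: pKₐ(CF₃COOH) ≈ 0.2
NCO⁻: pKₐ(HOCN) ≈ 3.5 — resonance between N and O
HS⁻: pKₐ(H₂S) ≈ 7
RS⁻: pKₐ(RSH (a thiol)) ≈ 10.5
Reversing gives the worst-to-best order requested.

RS⁻ < HS⁻ < NCO⁻ < CF₃COO⁻ < OBs⁻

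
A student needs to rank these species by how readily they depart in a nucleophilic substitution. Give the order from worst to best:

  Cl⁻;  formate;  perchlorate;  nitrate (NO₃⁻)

formate < nitrate (NO₃⁻) < Cl⁻ < perchlorate

perchlorate: pKₐ(HClO₄) ≈ -10
Cl⁻: pKₐ(HCl) ≈ -7
nitrate (NO₃⁻): pKₐ(HNO₃) ≈ -1.3
formate: pKₐ(HCOOH) ≈ 3.8
The question asks for worst first, so the sequence is read in increasing leaving-group ability.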